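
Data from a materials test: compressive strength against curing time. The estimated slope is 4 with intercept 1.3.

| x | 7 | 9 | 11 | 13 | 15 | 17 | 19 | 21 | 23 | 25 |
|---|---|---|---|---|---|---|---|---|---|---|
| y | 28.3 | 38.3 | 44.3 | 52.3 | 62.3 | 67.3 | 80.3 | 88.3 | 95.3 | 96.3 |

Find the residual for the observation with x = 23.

r = 2

ŷ = 1.3 + 4·23 = 93.3
r = 95.3 − 93.3 = 2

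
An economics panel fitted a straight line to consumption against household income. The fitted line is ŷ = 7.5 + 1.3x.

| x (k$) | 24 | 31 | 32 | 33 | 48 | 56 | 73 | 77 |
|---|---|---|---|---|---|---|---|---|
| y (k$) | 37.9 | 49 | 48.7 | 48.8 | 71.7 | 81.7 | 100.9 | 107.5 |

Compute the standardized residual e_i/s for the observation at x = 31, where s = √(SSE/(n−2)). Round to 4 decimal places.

0.8395

x=24: ŷ = 7.5 + 1.3·24 = 38.7; e = 37.9 − 38.7 = -0.8
x=31: ŷ = 7.5 + 1.3·31 = 47.8; e = 49 − 47.8 = 1.2
x=32: ŷ = 7.5 + 1.3·32 = 49.1; e = 48.7 − 49.1 = -0.4
x=33: ŷ = 7.5 + 1.3·33 = 50.4; e = 48.8 − 50.4 = -1.6
x=48: ŷ = 7.5 + 1.3·48 = 69.9; e = 71.7 − 69.9 = 1.8
x=56: ŷ = 7.5 + 1.3·56 = 80.3; e = 81.7 − 80.3 = 1.4
x=73: ŷ = 7.5 + 1.3·73 = 102.4; e = 100.9 − 102.4 = -1.5
x=77: ŷ = 7.5 + 1.3·77 = 107.6; e = 107.5 − 107.6 = -0.1
SSE = 0.64 + 1.44 + 0.16 + 2.56 + 3.24 + 1.96 + 2.25 + 0.01 = 12.26
s = √(12.26/6) = 1.42945
e/s = 1.2 / 1.42945 = 0.8395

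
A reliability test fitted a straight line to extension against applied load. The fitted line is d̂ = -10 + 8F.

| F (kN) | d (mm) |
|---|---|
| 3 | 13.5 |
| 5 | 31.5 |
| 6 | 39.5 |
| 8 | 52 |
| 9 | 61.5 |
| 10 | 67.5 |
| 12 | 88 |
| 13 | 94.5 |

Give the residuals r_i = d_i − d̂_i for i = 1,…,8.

-0.5, 1.5, 1.5, -2, -0.5, -2.5, 2, 0.5

F=3: d̂ = -10 + 8·3 = 14; r = 13.5 − 14 = -0.5
F=5: d̂ = -10 + 8·5 = 30; r = 31.5 − 30 = 1.5
F=6: d̂ = -10 + 8·6 = 38; r = 39.5 − 38 = 1.5
F=8: d̂ = -10 + 8·8 = 54; r = 52 − 54 = -2
F=9: d̂ = -10 + 8·9 = 62; r = 61.5 − 62 = -0.5
F=10: d̂ = -10 + 8·10 = 70; r = 67.5 − 70 = -2.5
F=12: d̂ = -10 + 8·12 = 86; r = 88 − 86 = 2
F=13: d̂ = -10 + 8·13 = 94; r = 94.5 − 94 = 0.5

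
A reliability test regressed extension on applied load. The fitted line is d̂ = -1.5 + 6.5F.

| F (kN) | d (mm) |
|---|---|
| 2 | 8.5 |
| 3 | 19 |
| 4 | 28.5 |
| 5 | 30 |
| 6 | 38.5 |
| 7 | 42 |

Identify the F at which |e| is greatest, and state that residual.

F = 4, e = 4

F=2: d̂ = -1.5 + 6.5·2 = 11.5; e = 8.5 − 11.5 = -3
F=3: d̂ = -1.5 + 6.5·3 = 18; e = 19 − 18 = 1
F=4: d̂ = -1.5 + 6.5·4 = 24.5; e = 28.5 − 24.5 = 4
F=5: d̂ = -1.5 + 6.5·5 = 31; e = 30 − 31 = -1
F=6: d̂ = -1.5 + 6.5·6 = 37.5; e = 38.5 − 37.5 = 1
F=7: d̂ = -1.5 + 6.5·7 = 44; e = 42 − 44 = -2
Largest |e| is 4 at F = 4, residual 4.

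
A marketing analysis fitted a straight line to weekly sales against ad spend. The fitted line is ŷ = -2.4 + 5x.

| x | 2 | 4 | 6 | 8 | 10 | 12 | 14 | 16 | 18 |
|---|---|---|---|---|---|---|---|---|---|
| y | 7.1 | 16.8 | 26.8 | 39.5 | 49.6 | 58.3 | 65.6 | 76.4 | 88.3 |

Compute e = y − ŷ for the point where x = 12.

ŷ = -2.4 + 5·12 = 57.6
e = 58.3 − 57.6 = 0.7

e = 0.7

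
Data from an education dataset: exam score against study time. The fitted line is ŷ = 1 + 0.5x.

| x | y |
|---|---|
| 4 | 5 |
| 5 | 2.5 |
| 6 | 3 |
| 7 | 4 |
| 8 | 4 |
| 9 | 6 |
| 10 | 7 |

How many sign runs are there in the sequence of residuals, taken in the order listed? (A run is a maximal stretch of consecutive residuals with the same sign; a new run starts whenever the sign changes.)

3 runs

x=4: ŷ = 1 + 0.5·4 = 3; e = 5 − 3 = 2
x=5: ŷ = 1 + 0.5·5 = 3.5; e = 2.5 − 3.5 = -1
x=6: ŷ = 1 + 0.5·6 = 4; e = 3 − 4 = -1
x=7: ŷ = 1 + 0.5·7 = 4.5; e = 4 − 4.5 = -0.5
x=8: ŷ = 1 + 0.5·8 = 5; e = 4 − 5 = -1
x=9: ŷ = 1 + 0.5·9 = 5.5; e = 6 − 5.5 = 0.5
x=10: ŷ = 1 + 0.5·10 = 6; e = 7 − 6 = 1
Signs: + − − − − + +
Runs: +×1, −×4, +×2 → 3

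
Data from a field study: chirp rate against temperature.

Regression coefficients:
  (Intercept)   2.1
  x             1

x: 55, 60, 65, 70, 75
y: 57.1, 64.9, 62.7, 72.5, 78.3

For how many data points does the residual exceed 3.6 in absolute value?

1

x=55: ŷ = 2.1 + 55 = 57.1; r = 57.1 − 57.1 = 0
x=60: ŷ = 2.1 + 60 = 62.1; r = 64.9 − 62.1 = 2.8
x=65: ŷ = 2.1 + 65 = 67.1; r = 62.7 − 67.1 = -4.4
x=70: ŷ = 2.1 + 70 = 72.1; r = 72.5 − 72.1 = 0.4
x=75: ŷ = 2.1 + 75 = 77.1; r = 78.3 − 77.1 = 1.2
|r| > 3.6: x=65 (|r|=4.4) → 1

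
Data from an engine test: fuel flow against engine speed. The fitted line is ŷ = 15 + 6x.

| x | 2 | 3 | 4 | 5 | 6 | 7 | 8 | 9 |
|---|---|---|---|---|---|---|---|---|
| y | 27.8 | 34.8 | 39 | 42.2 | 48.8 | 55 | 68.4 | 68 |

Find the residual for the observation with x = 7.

ŷ = 15 + 6·7 = 57
r = 55 − 57 = -2

r = -2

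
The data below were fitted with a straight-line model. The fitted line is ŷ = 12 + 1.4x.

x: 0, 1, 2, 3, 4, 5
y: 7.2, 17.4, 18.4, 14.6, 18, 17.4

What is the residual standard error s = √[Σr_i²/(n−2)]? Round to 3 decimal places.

x=0: ŷ = 12 + 1.4·0 = 12; r = 7.2 − 12 = -4.8
x=1: ŷ = 12 + 1.4·1 = 13.4; r = 17.4 − 13.4 = 4
x=2: ŷ = 12 + 1.4·2 = 14.8; r = 18.4 − 14.8 = 3.6
x=3: ŷ = 12 + 1.4·3 = 16.2; r = 14.6 − 16.2 = -1.6
x=4: ŷ = 12 + 1.4·4 = 17.6; r = 18 − 17.6 = 0.4
x=5: ŷ = 12 + 1.4·5 = 19; r = 17.4 − 19 = -1.6
SSE = 23.04 + 16 + 12.96 + 2.56 + 0.16 + 2.56 = 57.28
s = √(57.28/4) = √14.32 ≈ 3.784

s = 3.784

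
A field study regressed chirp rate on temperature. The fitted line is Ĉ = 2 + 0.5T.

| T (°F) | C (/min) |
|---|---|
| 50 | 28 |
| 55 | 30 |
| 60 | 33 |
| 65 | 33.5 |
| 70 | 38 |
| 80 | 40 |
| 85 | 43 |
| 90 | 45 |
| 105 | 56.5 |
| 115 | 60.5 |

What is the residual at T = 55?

e = 0.5

Ĉ = 2 + 0.5·55 = 29.5
e = 30 − 29.5 = 0.5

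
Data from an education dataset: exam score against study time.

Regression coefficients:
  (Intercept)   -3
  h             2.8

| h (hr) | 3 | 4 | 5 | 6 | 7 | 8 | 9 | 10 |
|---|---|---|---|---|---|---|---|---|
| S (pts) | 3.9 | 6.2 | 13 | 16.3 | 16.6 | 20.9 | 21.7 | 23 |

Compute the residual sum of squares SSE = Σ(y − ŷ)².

SSE = 23

h=3: ŷ = -3 + 2.8·3 = 5.4; r = 3.9 − 5.4 = -1.5
h=4: ŷ = -3 + 2.8·4 = 8.2; r = 6.2 − 8.2 = -2
h=5: ŷ = -3 + 2.8·5 = 11; r = 13 − 11 = 2
h=6: ŷ = -3 + 2.8·6 = 13.8; r = 16.3 − 13.8 = 2.5
h=7: ŷ = -3 + 2.8·7 = 16.6; r = 16.6 − 16.6 = 0
h=8: ŷ = -3 + 2.8·8 = 19.4; r = 20.9 − 19.4 = 1.5
h=9: ŷ = -3 + 2.8·9 = 22.2; r = 21.7 − 22.2 = -0.5
h=10: ŷ = -3 + 2.8·10 = 25; r = 23 − 25 = -2
SSE = 2.25 + 4 + 4 + 6.25 + 0 + 2.25 + 0.25 + 4 = 23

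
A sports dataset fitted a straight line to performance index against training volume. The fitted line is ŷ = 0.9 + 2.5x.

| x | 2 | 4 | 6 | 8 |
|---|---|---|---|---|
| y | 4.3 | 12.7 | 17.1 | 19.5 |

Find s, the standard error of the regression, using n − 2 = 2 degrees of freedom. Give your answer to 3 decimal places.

s = 2.145

x=2: ŷ = 0.9 + 2.5·2 = 5.9; e = 4.3 − 5.9 = -1.6
x=4: ŷ = 0.9 + 2.5·4 = 10.9; e = 12.7 − 10.9 = 1.8
x=6: ŷ = 0.9 + 2.5·6 = 15.9; e = 17.1 − 15.9 = 1.2
x=8: ŷ = 0.9 + 2.5·8 = 20.9; e = 19.5 − 20.9 = -1.4
SSE = 2.56 + 3.24 + 1.44 + 1.96 = 9.2
s = √(9.2/2) = √4.6 ≈ 2.145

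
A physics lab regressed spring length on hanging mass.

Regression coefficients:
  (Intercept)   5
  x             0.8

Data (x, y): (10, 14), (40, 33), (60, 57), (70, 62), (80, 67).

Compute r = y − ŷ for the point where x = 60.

r = 4

ŷ = 5 + 0.8·60 = 53
r = 57 − 53 = 4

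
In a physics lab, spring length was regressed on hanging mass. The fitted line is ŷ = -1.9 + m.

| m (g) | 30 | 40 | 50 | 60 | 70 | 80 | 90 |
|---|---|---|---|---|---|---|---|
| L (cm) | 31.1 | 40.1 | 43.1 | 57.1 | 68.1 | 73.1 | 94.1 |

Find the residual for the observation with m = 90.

ŷ = -1.9 + 90 = 88.1
e = 94.1 − 88.1 = 6

e = 6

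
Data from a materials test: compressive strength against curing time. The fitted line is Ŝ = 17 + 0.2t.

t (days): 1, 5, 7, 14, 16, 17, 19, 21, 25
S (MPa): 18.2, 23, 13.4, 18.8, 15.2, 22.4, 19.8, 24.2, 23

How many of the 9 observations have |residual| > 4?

t=1: Ŝ = 17 + 0.2·1 = 17.2; e = 18.2 − 17.2 = 1
t=5: Ŝ = 17 + 0.2·5 = 18; e = 23 − 18 = 5
t=7: Ŝ = 17 + 0.2·7 = 18.4; e = 13.4 − 18.4 = -5
t=14: Ŝ = 17 + 0.2·14 = 19.8; e = 18.8 − 19.8 = -1
t=16: Ŝ = 17 + 0.2·16 = 20.2; e = 15.2 − 20.2 = -5
t=17: Ŝ = 17 + 0.2·17 = 20.4; e = 22.4 − 20.4 = 2
t=19: Ŝ = 17 + 0.2·19 = 20.8; e = 19.8 − 20.8 = -1
t=21: Ŝ = 17 + 0.2·21 = 21.2; e = 24.2 − 21.2 = 3
t=25: Ŝ = 17 + 0.2·25 = 22; e = 23 − 22 = 1
|e| > 4: t=5 (|e|=5), t=7 (|e|=5), t=16 (|e|=5) → 3

3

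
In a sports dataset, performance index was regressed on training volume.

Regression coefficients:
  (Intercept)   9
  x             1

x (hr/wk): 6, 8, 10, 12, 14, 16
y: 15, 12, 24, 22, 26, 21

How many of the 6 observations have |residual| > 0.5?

5

x=6: ŷ = 9 + 6 = 15; e = 15 − 15 = 0
x=8: ŷ = 9 + 8 = 17; e = 12 − 17 = -5
x=10: ŷ = 9 + 10 = 19; e = 24 − 19 = 5
x=12: ŷ = 9 + 12 = 21; e = 22 − 21 = 1
x=14: ŷ = 9 + 14 = 23; e = 26 − 23 = 3
x=16: ŷ = 9 + 16 = 25; e = 21 − 25 = -4
|e| > 0.5: x=8 (|e|=5), x=10 (|e|=5), x=12 (|e|=1), x=14 (|e|=3), x=16 (|e|=4) → 5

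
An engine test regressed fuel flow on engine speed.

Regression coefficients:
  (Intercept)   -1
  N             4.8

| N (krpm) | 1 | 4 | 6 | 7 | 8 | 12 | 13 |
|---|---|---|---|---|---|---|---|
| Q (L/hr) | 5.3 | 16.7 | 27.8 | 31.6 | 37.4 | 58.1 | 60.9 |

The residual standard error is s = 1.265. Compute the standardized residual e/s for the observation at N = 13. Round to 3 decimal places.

Q̂ = -1 + 4.8·13 = 61.4
e = 60.9 − 61.4 = -0.5
e/s = -0.5 / 1.265 = -0.395

-0.395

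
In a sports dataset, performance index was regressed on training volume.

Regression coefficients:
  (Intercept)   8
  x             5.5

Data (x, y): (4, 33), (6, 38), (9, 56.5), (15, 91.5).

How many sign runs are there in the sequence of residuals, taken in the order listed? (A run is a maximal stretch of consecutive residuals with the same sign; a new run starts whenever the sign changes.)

3 runs

x=4: ŷ = 8 + 5.5·4 = 30; e = 33 − 30 = 3
x=6: ŷ = 8 + 5.5·6 = 41; e = 38 − 41 = -3
x=9: ŷ = 8 + 5.5·9 = 57.5; e = 56.5 − 57.5 = -1
x=15: ŷ = 8 + 5.5·15 = 90.5; e = 91.5 − 90.5 = 1
Signs: + − − +
Runs: +×1, −×2, +×1 → 3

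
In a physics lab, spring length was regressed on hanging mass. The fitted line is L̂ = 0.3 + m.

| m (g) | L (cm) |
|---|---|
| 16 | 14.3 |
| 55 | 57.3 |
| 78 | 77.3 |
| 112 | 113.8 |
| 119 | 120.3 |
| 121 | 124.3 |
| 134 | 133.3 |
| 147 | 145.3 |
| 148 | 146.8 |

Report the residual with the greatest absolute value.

m=16: L̂ = 0.3 + 16 = 16.3; e = 14.3 − 16.3 = -2
m=55: L̂ = 0.3 + 55 = 55.3; e = 57.3 − 55.3 = 2
m=78: L̂ = 0.3 + 78 = 78.3; e = 77.3 − 78.3 = -1
m=112: L̂ = 0.3 + 112 = 112.3; e = 113.8 − 112.3 = 1.5
m=119: L̂ = 0.3 + 119 = 119.3; e = 120.3 − 119.3 = 1
m=121: L̂ = 0.3 + 121 = 121.3; e = 124.3 − 121.3 = 3
m=134: L̂ = 0.3 + 134 = 134.3; e = 133.3 − 134.3 = -1
m=147: L̂ = 0.3 + 147 = 147.3; e = 145.3 − 147.3 = -2
m=148: L̂ = 0.3 + 148 = 148.3; e = 146.8 − 148.3 = -1.5
Largest |e| is 3 at m = 121, residual 3.

e = 3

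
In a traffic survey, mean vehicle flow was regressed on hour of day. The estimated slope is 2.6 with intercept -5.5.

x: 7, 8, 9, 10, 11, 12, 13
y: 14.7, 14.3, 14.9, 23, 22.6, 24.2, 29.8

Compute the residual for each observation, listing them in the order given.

2, -1, -3, 2.5, -0.5, -1.5, 1.5

x=7: ŷ = -5.5 + 2.6·7 = 12.7; r = 14.7 − 12.7 = 2
x=8: ŷ = -5.5 + 2.6·8 = 15.3; r = 14.3 − 15.3 = -1
x=9: ŷ = -5.5 + 2.6·9 = 17.9; r = 14.9 − 17.9 = -3
x=10: ŷ = -5.5 + 2.6·10 = 20.5; r = 23 − 20.5 = 2.5
x=11: ŷ = -5.5 + 2.6·11 = 23.1; r = 22.6 − 23.1 = -0.5
x=12: ŷ = -5.5 + 2.6·12 = 25.7; r = 24.2 − 25.7 = -1.5
x=13: ŷ = -5.5 + 2.6·13 = 28.3; r = 29.8 − 28.3 = 1.5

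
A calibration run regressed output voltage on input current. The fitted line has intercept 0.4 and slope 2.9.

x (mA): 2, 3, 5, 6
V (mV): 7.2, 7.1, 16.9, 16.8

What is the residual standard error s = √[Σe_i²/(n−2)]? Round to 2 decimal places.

s = 2.24

x=2: ŷ = 0.4 + 2.9·2 = 6.2; e = 7.2 − 6.2 = 1
x=3: ŷ = 0.4 + 2.9·3 = 9.1; e = 7.1 − 9.1 = -2
x=5: ŷ = 0.4 + 2.9·5 = 14.9; e = 16.9 − 14.9 = 2
x=6: ŷ = 0.4 + 2.9·6 = 17.8; e = 16.8 − 17.8 = -1
SSE = 1 + 4 + 4 + 1 = 10
s = √(10/2) = √5 ≈ 2.24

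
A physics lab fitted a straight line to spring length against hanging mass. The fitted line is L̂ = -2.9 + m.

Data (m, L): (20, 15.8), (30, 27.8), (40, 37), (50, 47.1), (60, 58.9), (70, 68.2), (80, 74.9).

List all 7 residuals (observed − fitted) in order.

m=20: L̂ = -2.9 + 20 = 17.1; r = 15.8 − 17.1 = -1.3
m=30: L̂ = -2.9 + 30 = 27.1; r = 27.8 − 27.1 = 0.7
m=40: L̂ = -2.9 + 40 = 37.1; r = 37 − 37.1 = -0.1
m=50: L̂ = -2.9 + 50 = 47.1; r = 47.1 − 47.1 = 0
m=60: L̂ = -2.9 + 60 = 57.1; r = 58.9 − 57.1 = 1.8
m=70: L̂ = -2.9 + 70 = 67.1; r = 68.2 − 67.1 = 1.1
m=80: L̂ = -2.9 + 80 = 77.1; r = 74.9 − 77.1 = -2.2

-1.3, 0.7, -0.1, 0, 1.8, 1.1, -2.2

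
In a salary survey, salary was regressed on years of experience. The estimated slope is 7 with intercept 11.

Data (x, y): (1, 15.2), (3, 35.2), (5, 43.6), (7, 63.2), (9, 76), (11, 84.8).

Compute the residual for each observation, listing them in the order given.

-2.8, 3.2, -2.4, 3.2, 2, -3.2

x=1: ŷ = 11 + 7·1 = 18; e = 15.2 − 18 = -2.8
x=3: ŷ = 11 + 7·3 = 32; e = 35.2 − 32 = 3.2
x=5: ŷ = 11 + 7·5 = 46; e = 43.6 − 46 = -2.4
x=7: ŷ = 11 + 7·7 = 60; e = 63.2 − 60 = 3.2
x=9: ŷ = 11 + 7·9 = 74; e = 76 − 74 = 2
x=11: ŷ = 11 + 7·11 = 88; e = 84.8 − 88 = -3.2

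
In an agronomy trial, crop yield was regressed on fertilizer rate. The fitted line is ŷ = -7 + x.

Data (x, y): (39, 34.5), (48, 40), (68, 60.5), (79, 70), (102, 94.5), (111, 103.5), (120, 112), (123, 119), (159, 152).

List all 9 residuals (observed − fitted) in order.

2.5, -1, -0.5, -2, -0.5, -0.5, -1, 3, 0

x=39: ŷ = -7 + 39 = 32; e = 34.5 − 32 = 2.5
x=48: ŷ = -7 + 48 = 41; e = 40 − 41 = -1
x=68: ŷ = -7 + 68 = 61; e = 60.5 − 61 = -0.5
x=79: ŷ = -7 + 79 = 72; e = 70 − 72 = -2
x=102: ŷ = -7 + 102 = 95; e = 94.5 − 95 = -0.5
x=111: ŷ = -7 + 111 = 104; e = 103.5 − 104 = -0.5
x=120: ŷ = -7 + 120 = 113; e = 112 − 113 = -1
x=123: ŷ = -7 + 123 = 116; e = 119 − 116 = 3
x=159: ŷ = -7 + 159 = 152; e = 152 − 152 = 0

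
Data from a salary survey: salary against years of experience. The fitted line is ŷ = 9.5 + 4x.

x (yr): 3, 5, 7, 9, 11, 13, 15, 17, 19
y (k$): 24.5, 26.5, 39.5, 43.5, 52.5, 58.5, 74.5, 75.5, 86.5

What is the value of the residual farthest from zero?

r = 5

x=3: ŷ = 9.5 + 4·3 = 21.5; r = 24.5 − 21.5 = 3
x=5: ŷ = 9.5 + 4·5 = 29.5; r = 26.5 − 29.5 = -3
x=7: ŷ = 9.5 + 4·7 = 37.5; r = 39.5 − 37.5 = 2
x=9: ŷ = 9.5 + 4·9 = 45.5; r = 43.5 − 45.5 = -2
x=11: ŷ = 9.5 + 4·11 = 53.5; r = 52.5 − 53.5 = -1
x=13: ŷ = 9.5 + 4·13 = 61.5; r = 58.5 − 61.5 = -3
x=15: ŷ = 9.5 + 4·15 = 69.5; r = 74.5 − 69.5 = 5
x=17: ŷ = 9.5 + 4·17 = 77.5; r = 75.5 − 77.5 = -2
x=19: ŷ = 9.5 + 4·19 = 85.5; r = 86.5 − 85.5 = 1
Largest |r| is 5 at x = 15, residual 5.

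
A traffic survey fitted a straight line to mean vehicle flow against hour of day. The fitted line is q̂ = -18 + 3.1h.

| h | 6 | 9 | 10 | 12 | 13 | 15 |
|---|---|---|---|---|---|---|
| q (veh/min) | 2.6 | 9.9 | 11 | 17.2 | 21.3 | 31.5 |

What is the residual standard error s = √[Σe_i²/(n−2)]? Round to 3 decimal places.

h=6: q̂ = -18 + 3.1·6 = 0.6; e = 2.6 − 0.6 = 2
h=9: q̂ = -18 + 3.1·9 = 9.9; e = 9.9 − 9.9 = 0
h=10: q̂ = -18 + 3.1·10 = 13; e = 11 − 13 = -2
h=12: q̂ = -18 + 3.1·12 = 19.2; e = 17.2 − 19.2 = -2
h=13: q̂ = -18 + 3.1·13 = 22.3; e = 21.3 − 22.3 = -1
h=15: q̂ = -18 + 3.1·15 = 28.5; e = 31.5 − 28.5 = 3
SSE = 4 + 0 + 4 + 4 + 1 + 9 = 22
s = √(22/4) = √5.5 ≈ 2.345

s = 2.345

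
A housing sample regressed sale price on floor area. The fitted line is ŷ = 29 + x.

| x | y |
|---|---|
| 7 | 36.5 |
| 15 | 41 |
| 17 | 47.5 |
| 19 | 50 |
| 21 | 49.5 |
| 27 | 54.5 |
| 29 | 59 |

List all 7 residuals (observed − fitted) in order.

0.5, -3, 1.5, 2, -0.5, -1.5, 1

x=7: ŷ = 29 + 7 = 36; r = 36.5 − 36 = 0.5
x=15: ŷ = 29 + 15 = 44; r = 41 − 44 = -3
x=17: ŷ = 29 + 17 = 46; r = 47.5 − 46 = 1.5
x=19: ŷ = 29 + 19 = 48; r = 50 − 48 = 2
x=21: ŷ = 29 + 21 = 50; r = 49.5 − 50 = -0.5
x=27: ŷ = 29 + 27 = 56; r = 54.5 − 56 = -1.5
x=29: ŷ = 29 + 29 = 58; r = 59 − 58 = 1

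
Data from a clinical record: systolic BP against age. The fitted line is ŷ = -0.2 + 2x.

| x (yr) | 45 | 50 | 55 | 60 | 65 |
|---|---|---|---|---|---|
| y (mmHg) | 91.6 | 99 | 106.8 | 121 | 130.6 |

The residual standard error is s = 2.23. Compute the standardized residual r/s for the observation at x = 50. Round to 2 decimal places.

ŷ = -0.2 + 2·50 = 99.8
r = 99 − 99.8 = -0.8
r/s = -0.8 / 2.23 = -0.36

-0.36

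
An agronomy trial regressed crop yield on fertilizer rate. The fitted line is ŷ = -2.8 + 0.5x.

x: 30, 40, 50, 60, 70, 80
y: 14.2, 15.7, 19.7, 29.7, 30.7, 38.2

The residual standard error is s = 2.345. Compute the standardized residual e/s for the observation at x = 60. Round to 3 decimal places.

ŷ = -2.8 + 0.5·60 = 27.2
e = 29.7 − 27.2 = 2.5
e/s = 2.5 / 2.345 = 1.066

1.066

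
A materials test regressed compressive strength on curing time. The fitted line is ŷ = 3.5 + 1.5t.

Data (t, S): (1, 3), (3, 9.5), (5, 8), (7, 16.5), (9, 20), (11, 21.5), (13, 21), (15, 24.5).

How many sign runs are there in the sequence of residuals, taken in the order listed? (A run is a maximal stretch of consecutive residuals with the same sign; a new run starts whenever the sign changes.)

t=1: ŷ = 3.5 + 1.5·1 = 5; r = 3 − 5 = -2
t=3: ŷ = 3.5 + 1.5·3 = 8; r = 9.5 − 8 = 1.5
t=5: ŷ = 3.5 + 1.5·5 = 11; r = 8 − 11 = -3
t=7: ŷ = 3.5 + 1.5·7 = 14; r = 16.5 − 14 = 2.5
t=9: ŷ = 3.5 + 1.5·9 = 17; r = 20 − 17 = 3
t=11: ŷ = 3.5 + 1.5·11 = 20; r = 21.5 − 20 = 1.5
t=13: ŷ = 3.5 + 1.5·13 = 23; r = 21 − 23 = -2
t=15: ŷ = 3.5 + 1.5·15 = 26; r = 24.5 − 26 = -1.5
Signs: − + − + + + − −
Runs: −×1, +×1, −×1, +×3, −×2 → 5

5 runs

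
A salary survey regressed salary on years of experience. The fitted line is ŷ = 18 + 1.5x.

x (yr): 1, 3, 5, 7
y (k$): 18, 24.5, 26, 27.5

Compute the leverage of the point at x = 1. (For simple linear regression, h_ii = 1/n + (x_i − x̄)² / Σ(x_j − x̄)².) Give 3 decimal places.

x̄ = (1 + 3 + 5 + 7)/4 = 4
Σ(x − x̄)² = 9 + 1 + 1 + 9 = 20
h = 1/4 + (-3)²/20 = 0.25 + 0.45 = 0.700

h = 0.700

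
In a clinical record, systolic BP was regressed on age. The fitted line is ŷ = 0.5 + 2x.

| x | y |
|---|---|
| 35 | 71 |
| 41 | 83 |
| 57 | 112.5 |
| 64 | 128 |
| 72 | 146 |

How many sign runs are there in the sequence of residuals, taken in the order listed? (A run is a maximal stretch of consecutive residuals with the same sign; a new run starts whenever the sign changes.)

3 runs

x=35: ŷ = 0.5 + 2·35 = 70.5; r = 71 − 70.5 = 0.5
x=41: ŷ = 0.5 + 2·41 = 82.5; r = 83 − 82.5 = 0.5
x=57: ŷ = 0.5 + 2·57 = 114.5; r = 112.5 − 114.5 = -2
x=64: ŷ = 0.5 + 2·64 = 128.5; r = 128 − 128.5 = -0.5
x=72: ŷ = 0.5 + 2·72 = 144.5; r = 146 − 144.5 = 1.5
Signs: + + − − +
Runs: +×2, −×2, +×1 → 3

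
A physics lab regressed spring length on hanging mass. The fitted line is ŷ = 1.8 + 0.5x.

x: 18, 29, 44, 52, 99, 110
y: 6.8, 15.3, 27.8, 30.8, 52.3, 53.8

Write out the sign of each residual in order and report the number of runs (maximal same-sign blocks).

x=18: ŷ = 1.8 + 0.5·18 = 10.8; e = 6.8 − 10.8 = -4
x=29: ŷ = 1.8 + 0.5·29 = 16.3; e = 15.3 − 16.3 = -1
x=44: ŷ = 1.8 + 0.5·44 = 23.8; e = 27.8 − 23.8 = 4
x=52: ŷ = 1.8 + 0.5·52 = 27.8; e = 30.8 − 27.8 = 3
x=99: ŷ = 1.8 + 0.5·99 = 51.3; e = 52.3 − 51.3 = 1
x=110: ŷ = 1.8 + 0.5·110 = 56.8; e = 53.8 − 56.8 = -3
Signs: − − + + + −
Runs: −×2, +×3, −×1 → 3

3 runs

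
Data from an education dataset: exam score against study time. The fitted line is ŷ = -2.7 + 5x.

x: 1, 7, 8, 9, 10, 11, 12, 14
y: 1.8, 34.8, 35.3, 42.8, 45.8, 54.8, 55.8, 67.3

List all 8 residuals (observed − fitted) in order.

x=1: ŷ = -2.7 + 5·1 = 2.3; e = 1.8 − 2.3 = -0.5
x=7: ŷ = -2.7 + 5·7 = 32.3; e = 34.8 − 32.3 = 2.5
x=8: ŷ = -2.7 + 5·8 = 37.3; e = 35.3 − 37.3 = -2
x=9: ŷ = -2.7 + 5·9 = 42.3; e = 42.8 − 42.3 = 0.5
x=10: ŷ = -2.7 + 5·10 = 47.3; e = 45.8 − 47.3 = -1.5
x=11: ŷ = -2.7 + 5·11 = 52.3; e = 54.8 − 52.3 = 2.5
x=12: ŷ = -2.7 + 5·12 = 57.3; e = 55.8 − 57.3 = -1.5
x=14: ŷ = -2.7 + 5·14 = 67.3; e = 67.3 − 67.3 = 0

-0.5, 2.5, -2, 0.5, -1.5, 2.5, -1.5, 0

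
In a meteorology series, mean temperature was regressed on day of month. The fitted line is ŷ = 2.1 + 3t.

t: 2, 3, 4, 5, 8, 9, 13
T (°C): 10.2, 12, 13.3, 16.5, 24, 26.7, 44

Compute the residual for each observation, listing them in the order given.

2.1, 0.9, -0.8, -0.6, -2.1, -2.4, 2.9

t=2: ŷ = 2.1 + 3·2 = 8.1; r = 10.2 − 8.1 = 2.1
t=3: ŷ = 2.1 + 3·3 = 11.1; r = 12 − 11.1 = 0.9
t=4: ŷ = 2.1 + 3·4 = 14.1; r = 13.3 − 14.1 = -0.8
t=5: ŷ = 2.1 + 3·5 = 17.1; r = 16.5 − 17.1 = -0.6
t=8: ŷ = 2.1 + 3·8 = 26.1; r = 24 − 26.1 = -2.1
t=9: ŷ = 2.1 + 3·9 = 29.1; r = 26.7 − 29.1 = -2.4
t=13: ŷ = 2.1 + 3·13 = 41.1; r = 44 − 41.1 = 2.9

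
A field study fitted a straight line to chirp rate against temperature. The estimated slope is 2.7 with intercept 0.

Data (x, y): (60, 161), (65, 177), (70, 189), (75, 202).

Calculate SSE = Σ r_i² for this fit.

SSE = 3.5

x=60: ŷ = 2.7·60 = 162; r = 161 − 162 = -1
x=65: ŷ = 2.7·65 = 175.5; r = 177 − 175.5 = 1.5
x=70: ŷ = 2.7·70 = 189; r = 189 − 189 = 0
x=75: ŷ = 2.7·75 = 202.5; r = 202 − 202.5 = -0.5
SSE = 1 + 2.25 + 0 + 0.25 = 3.5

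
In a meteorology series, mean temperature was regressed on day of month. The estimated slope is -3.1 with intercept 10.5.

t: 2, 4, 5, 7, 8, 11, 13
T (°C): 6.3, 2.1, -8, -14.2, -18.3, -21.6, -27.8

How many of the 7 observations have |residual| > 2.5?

t=2: T̂ = 10.5 − 3.1·2 = 4.3; e = 6.3 − 4.3 = 2
t=4: T̂ = 10.5 − 3.1·4 = -1.9; e = 2.1 − (-1.9) = 4
t=5: T̂ = 10.5 − 3.1·5 = -5; e = -8 − (-5) = -3
t=7: T̂ = 10.5 − 3.1·7 = -11.2; e = -14.2 − (-11.2) = -3
t=8: T̂ = 10.5 − 3.1·8 = -14.3; e = -18.3 − (-14.3) = -4
t=11: T̂ = 10.5 − 3.1·11 = -23.6; e = -21.6 − (-23.6) = 2
t=13: T̂ = 10.5 − 3.1·13 = -29.8; e = -27.8 − (-29.8) = 2
|e| > 2.5: t=4 (|e|=4), t=5 (|e|=3), t=7 (|e|=3), t=8 (|e|=4) → 4

4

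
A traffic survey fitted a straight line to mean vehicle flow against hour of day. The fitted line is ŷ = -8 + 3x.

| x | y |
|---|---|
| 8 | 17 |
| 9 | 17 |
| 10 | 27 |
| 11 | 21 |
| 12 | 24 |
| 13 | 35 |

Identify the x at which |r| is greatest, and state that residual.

x=8: ŷ = -8 + 3·8 = 16; r = 17 − 16 = 1
x=9: ŷ = -8 + 3·9 = 19; r = 17 − 19 = -2
x=10: ŷ = -8 + 3·10 = 22; r = 27 − 22 = 5
x=11: ŷ = -8 + 3·11 = 25; r = 21 − 25 = -4
x=12: ŷ = -8 + 3·12 = 28; r = 24 − 28 = -4
x=13: ŷ = -8 + 3·13 = 31; r = 35 − 31 = 4
Largest |r| is 5 at x = 10, residual 5.

x = 10, r = 5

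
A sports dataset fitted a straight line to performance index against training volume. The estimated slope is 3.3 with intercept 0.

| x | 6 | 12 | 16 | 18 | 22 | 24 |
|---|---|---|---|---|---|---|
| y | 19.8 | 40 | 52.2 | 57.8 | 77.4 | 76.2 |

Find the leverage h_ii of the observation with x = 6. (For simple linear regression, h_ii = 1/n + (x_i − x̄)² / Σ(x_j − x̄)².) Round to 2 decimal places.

h = 0.65

x̄ = (6 + 12 + 16 + 18 + 22 + 24)/6 = 16.3333
Σ(x − x̄)² = 106.778 + 18.7778 + 0.111111 + 2.77778 + 32.1111 + 58.7778 = 219.333
h = 1/6 + (-10.3333)²/219.333 = 0.166667 + 0.486829 = 0.65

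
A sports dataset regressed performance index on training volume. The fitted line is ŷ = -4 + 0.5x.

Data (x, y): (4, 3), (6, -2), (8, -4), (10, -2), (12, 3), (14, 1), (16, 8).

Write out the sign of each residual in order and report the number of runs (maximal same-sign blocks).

x=4: ŷ = -4 + 0.5·4 = -2; e = 3 − (-2) = 5
x=6: ŷ = -4 + 0.5·6 = -1; e = -2 − (-1) = -1
x=8: ŷ = -4 + 0.5·8 = 0; e = -4 − 0 = -4
x=10: ŷ = -4 + 0.5·10 = 1; e = -2 − 1 = -3
x=12: ŷ = -4 + 0.5·12 = 2; e = 3 − 2 = 1
x=14: ŷ = -4 + 0.5·14 = 3; e = 1 − 3 = -2
x=16: ŷ = -4 + 0.5·16 = 4; e = 8 − 4 = 4
Signs: + − − − + − +
Runs: +×1, −×3, +×1, −×1, +×1 → 5

5 runs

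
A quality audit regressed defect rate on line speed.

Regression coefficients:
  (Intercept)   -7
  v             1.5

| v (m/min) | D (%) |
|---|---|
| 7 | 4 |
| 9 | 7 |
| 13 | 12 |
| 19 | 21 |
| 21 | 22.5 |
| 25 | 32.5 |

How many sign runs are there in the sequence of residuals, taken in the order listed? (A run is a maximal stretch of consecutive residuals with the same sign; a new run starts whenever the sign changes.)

3 runs

v=7: ŷ = -7 + 1.5·7 = 3.5; r = 4 − 3.5 = 0.5
v=9: ŷ = -7 + 1.5·9 = 6.5; r = 7 − 6.5 = 0.5
v=13: ŷ = -7 + 1.5·13 = 12.5; r = 12 − 12.5 = -0.5
v=19: ŷ = -7 + 1.5·19 = 21.5; r = 21 − 21.5 = -0.5
v=21: ŷ = -7 + 1.5·21 = 24.5; r = 22.5 − 24.5 = -2
v=25: ŷ = -7 + 1.5·25 = 30.5; r = 32.5 − 30.5 = 2
Signs: + + − − − +
Runs: +×2, −×3, +×1 → 3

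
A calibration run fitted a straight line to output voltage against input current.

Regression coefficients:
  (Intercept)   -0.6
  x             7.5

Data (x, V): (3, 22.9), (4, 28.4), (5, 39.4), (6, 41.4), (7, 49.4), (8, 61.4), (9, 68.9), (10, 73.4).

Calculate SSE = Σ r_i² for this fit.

SSE = 32.5

x=3: V̂ = -0.6 + 7.5·3 = 21.9; r = 22.9 − 21.9 = 1
x=4: V̂ = -0.6 + 7.5·4 = 29.4; r = 28.4 − 29.4 = -1
x=5: V̂ = -0.6 + 7.5·5 = 36.9; r = 39.4 − 36.9 = 2.5
x=6: V̂ = -0.6 + 7.5·6 = 44.4; r = 41.4 − 44.4 = -3
x=7: V̂ = -0.6 + 7.5·7 = 51.9; r = 49.4 − 51.9 = -2.5
x=8: V̂ = -0.6 + 7.5·8 = 59.4; r = 61.4 − 59.4 = 2
x=9: V̂ = -0.6 + 7.5·9 = 66.9; r = 68.9 − 66.9 = 2
x=10: V̂ = -0.6 + 7.5·10 = 74.4; r = 73.4 − 74.4 = -1
SSE = 1 + 1 + 6.25 + 9 + 6.25 + 4 + 4 + 1 = 32.5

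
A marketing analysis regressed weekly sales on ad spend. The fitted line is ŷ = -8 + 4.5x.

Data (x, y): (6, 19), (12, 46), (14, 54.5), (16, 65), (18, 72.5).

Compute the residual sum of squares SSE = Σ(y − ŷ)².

SSE = 1.5

x=6: ŷ = -8 + 4.5·6 = 19; e = 19 − 19 = 0
x=12: ŷ = -8 + 4.5·12 = 46; e = 46 − 46 = 0
x=14: ŷ = -8 + 4.5·14 = 55; e = 54.5 − 55 = -0.5
x=16: ŷ = -8 + 4.5·16 = 64; e = 65 − 64 = 1
x=18: ŷ = -8 + 4.5·18 = 73; e = 72.5 − 73 = -0.5
SSE = 0 + 0 + 0.25 + 1 + 0.25 = 1.5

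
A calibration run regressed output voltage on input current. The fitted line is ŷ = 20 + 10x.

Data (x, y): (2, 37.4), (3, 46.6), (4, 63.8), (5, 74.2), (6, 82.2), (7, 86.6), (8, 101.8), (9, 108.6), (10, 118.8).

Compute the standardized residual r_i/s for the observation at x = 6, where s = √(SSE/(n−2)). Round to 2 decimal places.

x=2: ŷ = 20 + 10·2 = 40; r = 37.4 − 40 = -2.6
x=3: ŷ = 20 + 10·3 = 50; r = 46.6 − 50 = -3.4
x=4: ŷ = 20 + 10·4 = 60; r = 63.8 − 60 = 3.8
x=5: ŷ = 20 + 10·5 = 70; r = 74.2 − 70 = 4.2
x=6: ŷ = 20 + 10·6 = 80; r = 82.2 − 80 = 2.2
x=7: ŷ = 20 + 10·7 = 90; r = 86.6 − 90 = -3.4
x=8: ŷ = 20 + 10·8 = 100; r = 101.8 − 100 = 1.8
x=9: ŷ = 20 + 10·9 = 110; r = 108.6 − 110 = -1.4
x=10: ŷ = 20 + 10·10 = 120; r = 118.8 − 120 = -1.2
SSE = 6.76 + 11.56 + 14.44 + 17.64 + 4.84 + 11.56 + 3.24 + 1.96 + 1.44 = 73.44
s = √(73.44/7) = 3.23905
r/s = 2.2 / 3.23905 = 0.68

0.68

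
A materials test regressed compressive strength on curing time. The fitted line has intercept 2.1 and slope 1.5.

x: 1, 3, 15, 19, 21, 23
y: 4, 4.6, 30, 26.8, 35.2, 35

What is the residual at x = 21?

r = 1.6

ŷ = 2.1 + 1.5·21 = 33.6
r = 35.2 − 33.6 = 1.6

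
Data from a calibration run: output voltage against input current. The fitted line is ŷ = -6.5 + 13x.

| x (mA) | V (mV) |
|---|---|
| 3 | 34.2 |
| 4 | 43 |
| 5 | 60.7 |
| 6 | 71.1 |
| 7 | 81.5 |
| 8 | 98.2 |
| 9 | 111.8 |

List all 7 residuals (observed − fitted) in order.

x=3: ŷ = -6.5 + 13·3 = 32.5; r = 34.2 − 32.5 = 1.7
x=4: ŷ = -6.5 + 13·4 = 45.5; r = 43 − 45.5 = -2.5
x=5: ŷ = -6.5 + 13·5 = 58.5; r = 60.7 − 58.5 = 2.2
x=6: ŷ = -6.5 + 13·6 = 71.5; r = 71.1 − 71.5 = -0.4
x=7: ŷ = -6.5 + 13·7 = 84.5; r = 81.5 − 84.5 = -3
x=8: ŷ = -6.5 + 13·8 = 97.5; r = 98.2 − 97.5 = 0.7
x=9: ŷ = -6.5 + 13·9 = 110.5; r = 111.8 − 110.5 = 1.3

1.7, -2.5, 2.2, -0.4, -3, 0.7, 1.3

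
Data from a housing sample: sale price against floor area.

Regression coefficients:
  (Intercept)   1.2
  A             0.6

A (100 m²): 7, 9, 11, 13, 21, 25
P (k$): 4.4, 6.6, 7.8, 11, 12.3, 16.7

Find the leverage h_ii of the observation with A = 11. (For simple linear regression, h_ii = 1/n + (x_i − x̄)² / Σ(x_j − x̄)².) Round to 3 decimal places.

h = 0.211

Ā = (7 + 9 + 11 + 13 + 21 + 25)/6 = 14.3333
Σ(A − Ā)² = 53.7778 + 28.4444 + 11.1111 + 1.77778 + 44.4444 + 113.778 = 253.333
h = 1/6 + (-3.33333)²/253.333 = 0.166667 + 0.0438596 = 0.211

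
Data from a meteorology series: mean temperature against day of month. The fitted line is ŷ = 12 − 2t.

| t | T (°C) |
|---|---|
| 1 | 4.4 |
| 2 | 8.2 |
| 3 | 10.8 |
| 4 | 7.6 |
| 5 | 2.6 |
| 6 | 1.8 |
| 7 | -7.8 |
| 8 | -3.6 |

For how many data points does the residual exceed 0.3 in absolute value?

t=1: ŷ = 12 − 2·1 = 10; r = 4.4 − 10 = -5.6
t=2: ŷ = 12 − 2·2 = 8; r = 8.2 − 8 = 0.2
t=3: ŷ = 12 − 2·3 = 6; r = 10.8 − 6 = 4.8
t=4: ŷ = 12 − 2·4 = 4; r = 7.6 − 4 = 3.6
t=5: ŷ = 12 − 2·5 = 2; r = 2.6 − 2 = 0.6
t=6: ŷ = 12 − 2·6 = 0; r = 1.8 − 0 = 1.8
t=7: ŷ = 12 − 2·7 = -2; r = -7.8 − (-2) = -5.8
t=8: ŷ = 12 − 2·8 = -4; r = -3.6 − (-4) = 0.4
|r| > 0.3: t=1 (|r|=5.6), t=3 (|r|=4.8), t=4 (|r|=3.6), t=5 (|r|=0.6), t=6 (|r|=1.8), t=7 (|r|=5.8), t=8 (|r|=0.4) → 7

7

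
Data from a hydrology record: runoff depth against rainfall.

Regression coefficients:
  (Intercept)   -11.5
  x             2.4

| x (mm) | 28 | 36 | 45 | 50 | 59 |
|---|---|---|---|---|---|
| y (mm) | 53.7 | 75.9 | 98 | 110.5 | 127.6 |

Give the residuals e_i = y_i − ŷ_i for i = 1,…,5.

-2, 1, 1.5, 2, -2.5

x=28: ŷ = -11.5 + 2.4·28 = 55.7; e = 53.7 − 55.7 = -2
x=36: ŷ = -11.5 + 2.4·36 = 74.9; e = 75.9 − 74.9 = 1
x=45: ŷ = -11.5 + 2.4·45 = 96.5; e = 98 − 96.5 = 1.5
x=50: ŷ = -11.5 + 2.4·50 = 108.5; e = 110.5 − 108.5 = 2
x=59: ŷ = -11.5 + 2.4·59 = 130.1; e = 127.6 − 130.1 = -2.5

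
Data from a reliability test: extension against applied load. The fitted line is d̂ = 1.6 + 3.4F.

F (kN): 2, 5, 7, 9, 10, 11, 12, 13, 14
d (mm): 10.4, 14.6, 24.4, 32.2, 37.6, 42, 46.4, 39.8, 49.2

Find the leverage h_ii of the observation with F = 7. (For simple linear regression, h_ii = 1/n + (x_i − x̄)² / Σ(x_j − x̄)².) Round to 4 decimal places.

h = 0.1511

F̄ = (2 + 5 + 7 + 9 + 10 + 11 + 12 + 13 + 14)/9 = 9.22222
Σ(F − F̄)² = 52.1605 + 17.8272 + 4.93827 + 0.0493827 + 0.604938 + 3.16049 + 7.71605 + 14.2716 + 22.8272 = 123.556
h = 1/9 + (-2.22222)²/123.556 = 0.111111 + 0.039968 = 0.1511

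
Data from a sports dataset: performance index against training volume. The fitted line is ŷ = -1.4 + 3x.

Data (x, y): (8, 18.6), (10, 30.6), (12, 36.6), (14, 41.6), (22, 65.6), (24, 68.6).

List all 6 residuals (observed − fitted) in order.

-4, 2, 2, 1, 1, -2

x=8: ŷ = -1.4 + 3·8 = 22.6; e = 18.6 − 22.6 = -4
x=10: ŷ = -1.4 + 3·10 = 28.6; e = 30.6 − 28.6 = 2
x=12: ŷ = -1.4 + 3·12 = 34.6; e = 36.6 − 34.6 = 2
x=14: ŷ = -1.4 + 3·14 = 40.6; e = 41.6 − 40.6 = 1
x=22: ŷ = -1.4 + 3·22 = 64.6; e = 65.6 − 64.6 = 1
x=24: ŷ = -1.4 + 3·24 = 70.6; e = 68.6 − 70.6 = -2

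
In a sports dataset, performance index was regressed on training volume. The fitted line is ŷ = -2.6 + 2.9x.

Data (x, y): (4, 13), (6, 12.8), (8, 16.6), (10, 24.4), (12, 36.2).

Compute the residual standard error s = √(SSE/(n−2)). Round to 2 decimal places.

x=4: ŷ = -2.6 + 2.9·4 = 9; r = 13 − 9 = 4
x=6: ŷ = -2.6 + 2.9·6 = 14.8; r = 12.8 − 14.8 = -2
x=8: ŷ = -2.6 + 2.9·8 = 20.6; r = 16.6 − 20.6 = -4
x=10: ŷ = -2.6 + 2.9·10 = 26.4; r = 24.4 − 26.4 = -2
x=12: ŷ = -2.6 + 2.9·12 = 32.2; r = 36.2 − 32.2 = 4
SSE = 16 + 4 + 16 + 4 + 16 = 56
s = √(56/3) = √18.6667 ≈ 4.32

s = 4.32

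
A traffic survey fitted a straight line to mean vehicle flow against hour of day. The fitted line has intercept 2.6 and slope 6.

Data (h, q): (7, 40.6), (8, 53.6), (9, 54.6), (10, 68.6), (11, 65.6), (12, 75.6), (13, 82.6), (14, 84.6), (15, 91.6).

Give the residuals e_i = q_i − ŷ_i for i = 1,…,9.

-4, 3, -2, 6, -3, 1, 2, -2, -1

h=7: ŷ = 2.6 + 6·7 = 44.6; e = 40.6 − 44.6 = -4
h=8: ŷ = 2.6 + 6·8 = 50.6; e = 53.6 − 50.6 = 3
h=9: ŷ = 2.6 + 6·9 = 56.6; e = 54.6 − 56.6 = -2
h=10: ŷ = 2.6 + 6·10 = 62.6; e = 68.6 − 62.6 = 6
h=11: ŷ = 2.6 + 6·11 = 68.6; e = 65.6 − 68.6 = -3
h=12: ŷ = 2.6 + 6·12 = 74.6; e = 75.6 − 74.6 = 1
h=13: ŷ = 2.6 + 6·13 = 80.6; e = 82.6 − 80.6 = 2
h=14: ŷ = 2.6 + 6·14 = 86.6; e = 84.6 − 86.6 = -2
h=15: ŷ = 2.6 + 6·15 = 92.6; e = 91.6 − 92.6 = -1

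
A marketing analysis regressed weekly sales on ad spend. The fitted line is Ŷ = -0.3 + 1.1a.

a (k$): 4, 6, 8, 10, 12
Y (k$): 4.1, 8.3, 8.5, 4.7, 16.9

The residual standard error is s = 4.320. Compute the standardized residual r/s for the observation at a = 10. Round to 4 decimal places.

-1.3889

Ŷ = -0.3 + 1.1·10 = 10.7
r = 4.7 − 10.7 = -6
r/s = -6 / 4.320 = -1.3889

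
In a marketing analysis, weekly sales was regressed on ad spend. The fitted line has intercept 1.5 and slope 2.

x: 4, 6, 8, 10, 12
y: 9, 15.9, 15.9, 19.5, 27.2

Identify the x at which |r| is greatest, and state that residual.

x = 6, r = 2.4

x=4: ŷ = 1.5 + 2·4 = 9.5; r = 9 − 9.5 = -0.5
x=6: ŷ = 1.5 + 2·6 = 13.5; r = 15.9 − 13.5 = 2.4
x=8: ŷ = 1.5 + 2·8 = 17.5; r = 15.9 − 17.5 = -1.6
x=10: ŷ = 1.5 + 2·10 = 21.5; r = 19.5 − 21.5 = -2
x=12: ŷ = 1.5 + 2·12 = 25.5; r = 27.2 − 25.5 = 1.7
Largest |r| is 2.4 at x = 6, residual 2.4.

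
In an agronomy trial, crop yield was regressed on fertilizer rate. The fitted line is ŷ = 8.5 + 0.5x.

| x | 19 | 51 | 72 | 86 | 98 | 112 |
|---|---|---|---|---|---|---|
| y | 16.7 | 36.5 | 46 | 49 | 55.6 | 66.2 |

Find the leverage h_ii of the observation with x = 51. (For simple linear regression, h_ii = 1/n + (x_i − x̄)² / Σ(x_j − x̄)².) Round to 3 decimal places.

h = 0.251

x̄ = (19 + 51 + 72 + 86 + 98 + 112)/6 = 73
Σ(x − x̄)² = 2916 + 484 + 1 + 169 + 625 + 1521 = 5716
h = 1/6 + (-22)²/5716 = 0.166667 + 0.0846746 = 0.251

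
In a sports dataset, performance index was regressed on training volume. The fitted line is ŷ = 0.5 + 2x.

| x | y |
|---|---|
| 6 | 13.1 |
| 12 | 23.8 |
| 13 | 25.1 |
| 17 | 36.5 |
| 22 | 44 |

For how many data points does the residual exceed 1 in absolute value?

x=6: ŷ = 0.5 + 2·6 = 12.5; r = 13.1 − 12.5 = 0.6
x=12: ŷ = 0.5 + 2·12 = 24.5; r = 23.8 − 24.5 = -0.7
x=13: ŷ = 0.5 + 2·13 = 26.5; r = 25.1 − 26.5 = -1.4
x=17: ŷ = 0.5 + 2·17 = 34.5; r = 36.5 − 34.5 = 2
x=22: ŷ = 0.5 + 2·22 = 44.5; r = 44 − 44.5 = -0.5
|r| > 1: x=13 (|r|=1.4), x=17 (|r|=2) → 2

2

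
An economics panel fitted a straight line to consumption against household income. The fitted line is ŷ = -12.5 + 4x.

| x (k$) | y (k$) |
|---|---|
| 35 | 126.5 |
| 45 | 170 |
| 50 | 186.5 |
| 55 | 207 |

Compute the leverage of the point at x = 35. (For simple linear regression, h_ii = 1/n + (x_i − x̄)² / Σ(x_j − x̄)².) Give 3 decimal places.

x̄ = (35 + 45 + 50 + 55)/4 = 46.25
Σ(x − x̄)² = 126.562 + 1.5625 + 14.0625 + 76.5625 = 218.75
h = 1/4 + (-11.25)²/218.75 = 0.25 + 0.578571 = 0.829

h = 0.829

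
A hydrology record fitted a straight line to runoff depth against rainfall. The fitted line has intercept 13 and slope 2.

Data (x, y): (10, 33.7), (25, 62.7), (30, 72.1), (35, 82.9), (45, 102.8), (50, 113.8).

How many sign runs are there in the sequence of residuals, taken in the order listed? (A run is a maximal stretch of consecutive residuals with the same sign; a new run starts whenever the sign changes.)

x=10: ŷ = 13 + 2·10 = 33; r = 33.7 − 33 = 0.7
x=25: ŷ = 13 + 2·25 = 63; r = 62.7 − 63 = -0.3
x=30: ŷ = 13 + 2·30 = 73; r = 72.1 − 73 = -0.9
x=35: ŷ = 13 + 2·35 = 83; r = 82.9 − 83 = -0.1
x=45: ŷ = 13 + 2·45 = 103; r = 102.8 − 103 = -0.2
x=50: ŷ = 13 + 2·50 = 113; r = 113.8 − 113 = 0.8
Signs: + − − − − +
Runs: +×1, −×4, +×1 → 3

3 runs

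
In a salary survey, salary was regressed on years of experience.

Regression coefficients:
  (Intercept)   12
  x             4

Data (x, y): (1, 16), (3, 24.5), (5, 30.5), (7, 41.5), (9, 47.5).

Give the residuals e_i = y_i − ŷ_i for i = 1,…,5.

x=1: ŷ = 12 + 4·1 = 16; e = 16 − 16 = 0
x=3: ŷ = 12 + 4·3 = 24; e = 24.5 − 24 = 0.5
x=5: ŷ = 12 + 4·5 = 32; e = 30.5 − 32 = -1.5
x=7: ŷ = 12 + 4·7 = 40; e = 41.5 − 40 = 1.5
x=9: ŷ = 12 + 4·9 = 48; e = 47.5 − 48 = -0.5

0, 0.5, -1.5, 1.5, -0.5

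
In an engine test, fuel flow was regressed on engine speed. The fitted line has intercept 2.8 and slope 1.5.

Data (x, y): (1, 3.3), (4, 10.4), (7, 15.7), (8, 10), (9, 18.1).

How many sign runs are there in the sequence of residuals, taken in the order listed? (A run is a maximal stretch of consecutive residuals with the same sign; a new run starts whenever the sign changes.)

4 runs

x=1: ŷ = 2.8 + 1.5·1 = 4.3; e = 3.3 − 4.3 = -1
x=4: ŷ = 2.8 + 1.5·4 = 8.8; e = 10.4 − 8.8 = 1.6
x=7: ŷ = 2.8 + 1.5·7 = 13.3; e = 15.7 − 13.3 = 2.4
x=8: ŷ = 2.8 + 1.5·8 = 14.8; e = 10 − 14.8 = -4.8
x=9: ŷ = 2.8 + 1.5·9 = 16.3; e = 18.1 − 16.3 = 1.8
Signs: − + + − +
Runs: −×1, +×2, −×1, +×1 → 4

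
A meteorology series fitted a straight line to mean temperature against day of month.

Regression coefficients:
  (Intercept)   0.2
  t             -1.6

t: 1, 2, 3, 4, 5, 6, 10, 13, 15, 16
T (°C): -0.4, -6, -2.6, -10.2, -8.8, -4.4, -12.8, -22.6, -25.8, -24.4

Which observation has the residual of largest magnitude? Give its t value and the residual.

t = 6, e = 5

t=1: ŷ = 0.2 − 1.6·1 = -1.4; e = -0.4 − (-1.4) = 1
t=2: ŷ = 0.2 − 1.6·2 = -3; e = -6 − (-3) = -3
t=3: ŷ = 0.2 − 1.6·3 = -4.6; e = -2.6 − (-4.6) = 2
t=4: ŷ = 0.2 − 1.6·4 = -6.2; e = -10.2 − (-6.2) = -4
t=5: ŷ = 0.2 − 1.6·5 = -7.8; e = -8.8 − (-7.8) = -1
t=6: ŷ = 0.2 − 1.6·6 = -9.4; e = -4.4 − (-9.4) = 5
t=10: ŷ = 0.2 − 1.6·10 = -15.8; e = -12.8 − (-15.8) = 3
t=13: ŷ = 0.2 − 1.6·13 = -20.6; e = -22.6 − (-20.6) = -2
t=15: ŷ = 0.2 − 1.6·15 = -23.8; e = -25.8 − (-23.8) = -2
t=16: ŷ = 0.2 − 1.6·16 = -25.4; e = -24.4 − (-25.4) = 1
Largest |e| is 5 at t = 6, residual 5.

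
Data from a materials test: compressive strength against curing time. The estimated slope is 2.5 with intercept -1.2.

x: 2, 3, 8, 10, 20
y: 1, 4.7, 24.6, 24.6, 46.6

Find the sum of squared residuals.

x=2: ŷ = -1.2 + 2.5·2 = 3.8; e = 1 − 3.8 = -2.8
x=3: ŷ = -1.2 + 2.5·3 = 6.3; e = 4.7 − 6.3 = -1.6
x=8: ŷ = -1.2 + 2.5·8 = 18.8; e = 24.6 − 18.8 = 5.8
x=10: ŷ = -1.2 + 2.5·10 = 23.8; e = 24.6 − 23.8 = 0.8
x=20: ŷ = -1.2 + 2.5·20 = 48.8; e = 46.6 − 48.8 = -2.2
SSE = 7.84 + 2.56 + 33.64 + 0.64 + 4.84 = 49.52

SSE = 49.52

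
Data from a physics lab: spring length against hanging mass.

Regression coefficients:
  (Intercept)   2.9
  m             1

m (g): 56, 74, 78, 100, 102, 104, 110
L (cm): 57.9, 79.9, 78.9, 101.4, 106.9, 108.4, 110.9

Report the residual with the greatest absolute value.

e = 3

m=56: L̂ = 2.9 + 56 = 58.9; e = 57.9 − 58.9 = -1
m=74: L̂ = 2.9 + 74 = 76.9; e = 79.9 − 76.9 = 3
m=78: L̂ = 2.9 + 78 = 80.9; e = 78.9 − 80.9 = -2
m=100: L̂ = 2.9 + 100 = 102.9; e = 101.4 − 102.9 = -1.5
m=102: L̂ = 2.9 + 102 = 104.9; e = 106.9 − 104.9 = 2
m=104: L̂ = 2.9 + 104 = 106.9; e = 108.4 − 106.9 = 1.5
m=110: L̂ = 2.9 + 110 = 112.9; e = 110.9 − 112.9 = -2
Largest |e| is 3 at m = 74, residual 3.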